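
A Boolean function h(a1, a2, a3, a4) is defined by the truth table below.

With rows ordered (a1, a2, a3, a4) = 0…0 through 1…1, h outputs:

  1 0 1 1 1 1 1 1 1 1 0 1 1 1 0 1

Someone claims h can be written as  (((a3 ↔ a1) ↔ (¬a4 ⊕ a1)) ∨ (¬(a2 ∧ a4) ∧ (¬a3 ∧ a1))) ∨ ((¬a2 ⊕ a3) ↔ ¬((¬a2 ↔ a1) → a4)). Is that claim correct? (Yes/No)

Yes

Evaluate (((a3 ↔ a1) ↔ (¬a4 ⊕ a1)) ∨ (¬(a2 ∧ a4) ∧ (¬a3 ∧ a1))) ∨ ((¬a2 ⊕ a3) ↔ ¬((¬a2 ↔ a1) → a4)) on each row and compare to h:
  a1=0, a2=0, a3=0, a4=0: formula gives 1, h = 1 ✓
  a1=0, a2=0, a3=0, a4=1: formula gives 0, h = 0 ✓
  a1=0, a2=0, a3=1, a4=0: formula gives 1, h = 1 ✓
  a1=0, a2=0, a3=1, a4=1: formula gives 1, h = 1 ✓
  …and likewise for the remaining 12 rows.
No disagreement on any input; they are logically equivalent.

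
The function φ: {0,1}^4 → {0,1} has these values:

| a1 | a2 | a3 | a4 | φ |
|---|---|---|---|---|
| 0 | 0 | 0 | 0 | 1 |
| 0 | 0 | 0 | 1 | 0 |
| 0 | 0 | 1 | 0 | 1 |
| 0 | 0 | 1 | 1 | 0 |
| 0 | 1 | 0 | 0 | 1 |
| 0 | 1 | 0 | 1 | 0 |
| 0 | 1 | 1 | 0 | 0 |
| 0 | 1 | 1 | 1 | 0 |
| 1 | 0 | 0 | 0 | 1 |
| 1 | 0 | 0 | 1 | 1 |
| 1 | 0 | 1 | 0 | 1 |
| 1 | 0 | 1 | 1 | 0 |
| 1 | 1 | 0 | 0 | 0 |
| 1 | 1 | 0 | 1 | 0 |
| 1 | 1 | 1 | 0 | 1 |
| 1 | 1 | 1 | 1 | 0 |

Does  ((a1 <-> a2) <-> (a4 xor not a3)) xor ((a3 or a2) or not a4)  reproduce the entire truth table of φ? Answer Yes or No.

No

Evaluate ((a1 <-> a2) <-> (a4 xor not a3)) xor ((a3 or a2) or not a4) on each row and compare to φ:
  a1=0, a2=0, a3=0, a4=0: formula gives 0, but φ = 1 ✗
A single disagreement suffices: at (0,0,0,0) they differ, so the formula does not compute φ.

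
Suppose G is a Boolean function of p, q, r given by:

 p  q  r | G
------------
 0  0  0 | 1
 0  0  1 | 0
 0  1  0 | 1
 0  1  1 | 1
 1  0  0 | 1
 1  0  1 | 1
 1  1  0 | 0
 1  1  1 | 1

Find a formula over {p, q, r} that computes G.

G(p, q, r) = ~(((~p & ~q) & r) | ((p & q) & ~r))

There are just 2 zero rows: (0,0,1), (1,1,0). Their minterms are ¬p·¬q·r, p·q·¬r; the OR of those covers precisely the 0-outputs, and negating it yields G.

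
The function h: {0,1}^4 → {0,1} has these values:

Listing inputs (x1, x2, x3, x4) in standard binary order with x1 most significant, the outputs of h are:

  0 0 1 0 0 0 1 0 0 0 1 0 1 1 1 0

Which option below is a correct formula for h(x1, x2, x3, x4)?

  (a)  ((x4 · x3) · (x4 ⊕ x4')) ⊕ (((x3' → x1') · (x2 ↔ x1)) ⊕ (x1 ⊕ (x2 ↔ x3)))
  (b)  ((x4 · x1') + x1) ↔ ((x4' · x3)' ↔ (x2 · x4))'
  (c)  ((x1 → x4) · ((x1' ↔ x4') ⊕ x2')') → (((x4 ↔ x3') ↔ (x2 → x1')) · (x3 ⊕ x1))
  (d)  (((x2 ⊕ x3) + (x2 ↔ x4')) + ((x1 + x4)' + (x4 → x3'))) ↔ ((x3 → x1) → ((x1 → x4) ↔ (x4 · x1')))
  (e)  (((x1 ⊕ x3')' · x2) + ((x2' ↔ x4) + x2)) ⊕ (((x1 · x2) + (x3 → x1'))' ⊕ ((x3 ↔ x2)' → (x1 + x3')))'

(b) disagrees with h on (0,0,0,1) (formula → 1, table → 0); rule it out.
(c) disagrees with h on (0,0,0,1) (formula → 1, table → 0); rule it out.
(d) disagrees with h on (0,0,0,1) (formula → 1, table → 0); rule it out.
(e) disagrees with h on (0,0,0,1) (formula → 1, table → 0); rule it out.
(a) is the remaining candidate, and it agrees with h on all 16 inputs.

a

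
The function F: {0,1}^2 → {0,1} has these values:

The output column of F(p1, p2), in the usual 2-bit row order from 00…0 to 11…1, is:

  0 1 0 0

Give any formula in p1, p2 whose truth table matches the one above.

1 only at (0,1): NOT p1 AND p2.

F(p1, p2) = ¬p1 ∧ p2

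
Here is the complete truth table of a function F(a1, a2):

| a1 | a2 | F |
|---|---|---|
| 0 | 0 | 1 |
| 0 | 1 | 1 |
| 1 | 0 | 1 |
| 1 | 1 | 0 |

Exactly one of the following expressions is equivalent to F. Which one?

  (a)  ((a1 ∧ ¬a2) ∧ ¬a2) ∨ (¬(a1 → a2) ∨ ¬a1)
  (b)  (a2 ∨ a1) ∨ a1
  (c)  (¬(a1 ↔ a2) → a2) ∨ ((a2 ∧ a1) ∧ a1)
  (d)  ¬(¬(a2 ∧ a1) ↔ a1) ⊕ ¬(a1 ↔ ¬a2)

a

(b) disagrees with F on (0,0) (formula → 0, table → 1); rule it out.
(c) disagrees with F on (1,0) (formula → 0, table → 1); rule it out.
(d) disagrees with F on (0,0) (formula → 0, table → 1); rule it out.
(a) is the remaining candidate, and it agrees with F on all 4 inputs.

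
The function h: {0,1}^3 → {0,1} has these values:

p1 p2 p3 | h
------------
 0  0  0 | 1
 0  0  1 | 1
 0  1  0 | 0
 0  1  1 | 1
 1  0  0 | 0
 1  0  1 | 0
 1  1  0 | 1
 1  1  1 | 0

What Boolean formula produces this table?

h(p1, p2, p3) = ((((~p1 & ~p2) & ~p3) | ((~p1 & ~p2) & p3)) | ((~p1 & p2) & p3)) | ((p1 & p2) & ~p3)

The 1-rows are (0,0,0), (0,0,1), (0,1,1), (1,1,0). Each contributes one minterm — ¬p1·¬p2·¬p3; ¬p1·¬p2·p3; ¬p1·p2·p3; p1·p2·¬p3 — and their disjunction is a sum-of-products form of h.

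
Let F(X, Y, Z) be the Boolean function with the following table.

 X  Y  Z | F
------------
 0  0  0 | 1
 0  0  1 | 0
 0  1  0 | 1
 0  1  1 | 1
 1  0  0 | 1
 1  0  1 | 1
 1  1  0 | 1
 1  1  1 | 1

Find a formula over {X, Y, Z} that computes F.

F(X, Y, Z) = not ((not X and not Y) and Z)

F is 0 on exactly one input, (0,0,1), whose minterm is ¬X·¬Y·Z. So F is the negation of that single conjunction.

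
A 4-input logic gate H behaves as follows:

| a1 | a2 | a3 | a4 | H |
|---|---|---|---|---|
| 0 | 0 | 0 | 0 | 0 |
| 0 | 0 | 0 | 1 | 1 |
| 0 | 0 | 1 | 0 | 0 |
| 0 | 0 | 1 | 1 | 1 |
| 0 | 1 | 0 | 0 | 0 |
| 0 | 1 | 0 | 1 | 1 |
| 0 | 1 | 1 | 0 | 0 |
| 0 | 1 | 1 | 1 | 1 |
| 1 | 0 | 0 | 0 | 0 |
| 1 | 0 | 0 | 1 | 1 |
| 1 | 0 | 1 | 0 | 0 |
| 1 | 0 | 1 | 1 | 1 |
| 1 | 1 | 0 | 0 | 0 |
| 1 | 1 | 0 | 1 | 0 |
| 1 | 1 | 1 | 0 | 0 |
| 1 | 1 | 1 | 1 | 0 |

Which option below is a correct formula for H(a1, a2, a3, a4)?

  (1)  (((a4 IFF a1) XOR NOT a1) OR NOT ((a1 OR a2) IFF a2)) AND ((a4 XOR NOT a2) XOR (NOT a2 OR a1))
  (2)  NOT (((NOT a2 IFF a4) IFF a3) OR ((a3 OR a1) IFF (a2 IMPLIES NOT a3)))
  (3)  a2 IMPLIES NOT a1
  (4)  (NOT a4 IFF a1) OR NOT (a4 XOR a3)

1

(2): at (0,0,1,1) it gives 0, but H = 1 — eliminated.
(3): at (0,0,0,0) it gives 1, but H = 0 — eliminated.
(4): at (0,0,0,0) it gives 1, but H = 0 — eliminated.
That leaves (1). Evaluating it on every row reproduces the table of H exactly.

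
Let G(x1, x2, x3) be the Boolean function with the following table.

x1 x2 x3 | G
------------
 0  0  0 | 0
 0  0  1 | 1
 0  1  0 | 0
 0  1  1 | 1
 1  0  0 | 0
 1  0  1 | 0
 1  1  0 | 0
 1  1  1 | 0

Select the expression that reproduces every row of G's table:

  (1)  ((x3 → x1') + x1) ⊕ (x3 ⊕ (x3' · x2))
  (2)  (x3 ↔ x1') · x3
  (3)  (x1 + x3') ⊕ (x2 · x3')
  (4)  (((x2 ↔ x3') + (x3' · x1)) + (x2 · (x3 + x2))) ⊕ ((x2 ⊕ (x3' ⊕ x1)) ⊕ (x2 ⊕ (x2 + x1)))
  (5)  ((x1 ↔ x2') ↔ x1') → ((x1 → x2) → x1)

(1) fails at (0,0,0): the formula yields 1, G is 0.
(3) fails at (0,0,0): the formula yields 1, G is 0.
(4) fails at (0,0,0): the formula yields 1, G is 0.
(5) fails at (0,0,0): the formula yields 1, G is 0.
That leaves (2). Evaluating it on every row reproduces the table of G exactly.

2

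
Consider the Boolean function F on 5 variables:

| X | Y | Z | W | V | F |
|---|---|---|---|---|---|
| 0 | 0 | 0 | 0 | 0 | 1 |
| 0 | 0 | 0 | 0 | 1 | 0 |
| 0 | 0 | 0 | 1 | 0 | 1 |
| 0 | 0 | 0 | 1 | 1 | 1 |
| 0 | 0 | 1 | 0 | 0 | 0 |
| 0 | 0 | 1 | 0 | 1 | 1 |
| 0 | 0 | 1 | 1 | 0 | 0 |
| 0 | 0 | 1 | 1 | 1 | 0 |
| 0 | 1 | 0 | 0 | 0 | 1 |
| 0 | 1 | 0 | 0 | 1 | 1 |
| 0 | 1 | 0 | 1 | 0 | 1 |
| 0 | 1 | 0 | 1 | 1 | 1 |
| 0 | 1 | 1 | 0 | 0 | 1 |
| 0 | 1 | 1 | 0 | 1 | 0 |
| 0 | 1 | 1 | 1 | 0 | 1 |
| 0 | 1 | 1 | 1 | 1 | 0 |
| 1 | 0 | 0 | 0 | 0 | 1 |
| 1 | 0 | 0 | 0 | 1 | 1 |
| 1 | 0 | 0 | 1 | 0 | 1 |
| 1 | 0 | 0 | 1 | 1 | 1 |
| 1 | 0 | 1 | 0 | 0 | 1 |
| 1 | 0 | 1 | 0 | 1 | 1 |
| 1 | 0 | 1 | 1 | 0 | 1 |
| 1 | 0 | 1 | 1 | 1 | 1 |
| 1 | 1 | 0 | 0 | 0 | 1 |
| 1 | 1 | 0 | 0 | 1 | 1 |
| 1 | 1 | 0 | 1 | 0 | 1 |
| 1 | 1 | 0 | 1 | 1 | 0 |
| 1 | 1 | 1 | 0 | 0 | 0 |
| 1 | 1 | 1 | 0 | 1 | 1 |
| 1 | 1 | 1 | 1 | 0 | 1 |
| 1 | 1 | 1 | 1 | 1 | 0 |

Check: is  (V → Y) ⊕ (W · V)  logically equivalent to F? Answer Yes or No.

No

Evaluate (V → Y) ⊕ (W · V) on each row and compare to F:
  X=0, Y=0, Z=0, W=0, V=0: formula gives 1, F = 1 ✓
  X=0, Y=0, Z=0, W=0, V=1: formula gives 0, F = 0 ✓
  X=0, Y=0, Z=0, W=1, V=0: formula gives 1, F = 1 ✓
  X=0, Y=0, Z=0, W=1, V=1: formula gives 1, F = 1 ✓
  X=0, Y=0, Z=1, W=0, V=0: formula gives 1, but F = 0 ✗
A single disagreement suffices: at (0,0,1,0,0) they differ, so the formula does not compute F.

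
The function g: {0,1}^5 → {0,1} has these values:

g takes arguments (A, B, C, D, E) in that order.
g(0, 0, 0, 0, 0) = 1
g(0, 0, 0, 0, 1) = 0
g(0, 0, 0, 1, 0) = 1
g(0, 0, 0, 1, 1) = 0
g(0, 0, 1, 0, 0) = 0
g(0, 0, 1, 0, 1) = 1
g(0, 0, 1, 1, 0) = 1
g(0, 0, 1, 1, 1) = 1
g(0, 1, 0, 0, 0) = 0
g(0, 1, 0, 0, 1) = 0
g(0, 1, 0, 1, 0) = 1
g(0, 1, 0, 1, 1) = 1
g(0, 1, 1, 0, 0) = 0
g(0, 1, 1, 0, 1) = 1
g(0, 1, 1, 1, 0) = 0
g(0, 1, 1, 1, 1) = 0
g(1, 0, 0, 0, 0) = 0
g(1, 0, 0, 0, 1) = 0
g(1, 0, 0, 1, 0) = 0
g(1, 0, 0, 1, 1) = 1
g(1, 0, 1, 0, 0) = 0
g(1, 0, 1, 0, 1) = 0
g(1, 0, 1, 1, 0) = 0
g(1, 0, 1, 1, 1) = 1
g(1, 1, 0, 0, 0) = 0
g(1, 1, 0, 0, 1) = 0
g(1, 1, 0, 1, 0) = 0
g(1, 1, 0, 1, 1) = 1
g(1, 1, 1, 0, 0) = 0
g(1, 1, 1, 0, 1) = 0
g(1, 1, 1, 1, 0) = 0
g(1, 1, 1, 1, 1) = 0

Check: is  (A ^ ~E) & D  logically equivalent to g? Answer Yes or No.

Test each input against both g and the formula:
  A=0, B=0, C=0, D=0, E=0: formula gives 0, but g = 1 ✗
A single disagreement suffices: at (0,0,0,0,0) they differ, so the formula does not compute g.

No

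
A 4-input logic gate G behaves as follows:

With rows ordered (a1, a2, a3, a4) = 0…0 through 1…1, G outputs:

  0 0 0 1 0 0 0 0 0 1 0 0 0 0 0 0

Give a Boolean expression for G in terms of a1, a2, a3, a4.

G(a1, a2, a3, a4) = (((not a1 and not a2) and a3) and a4) or (((a1 and not a2) and not a3) and a4)

Collect the rows where G=1 — (0,0,1,1), (1,0,0,1) — and write one minterm per row: ¬a1·¬a2·a3·a4, a1·¬a2·¬a3·a4. Their union (logical OR) reproduces the table exactly.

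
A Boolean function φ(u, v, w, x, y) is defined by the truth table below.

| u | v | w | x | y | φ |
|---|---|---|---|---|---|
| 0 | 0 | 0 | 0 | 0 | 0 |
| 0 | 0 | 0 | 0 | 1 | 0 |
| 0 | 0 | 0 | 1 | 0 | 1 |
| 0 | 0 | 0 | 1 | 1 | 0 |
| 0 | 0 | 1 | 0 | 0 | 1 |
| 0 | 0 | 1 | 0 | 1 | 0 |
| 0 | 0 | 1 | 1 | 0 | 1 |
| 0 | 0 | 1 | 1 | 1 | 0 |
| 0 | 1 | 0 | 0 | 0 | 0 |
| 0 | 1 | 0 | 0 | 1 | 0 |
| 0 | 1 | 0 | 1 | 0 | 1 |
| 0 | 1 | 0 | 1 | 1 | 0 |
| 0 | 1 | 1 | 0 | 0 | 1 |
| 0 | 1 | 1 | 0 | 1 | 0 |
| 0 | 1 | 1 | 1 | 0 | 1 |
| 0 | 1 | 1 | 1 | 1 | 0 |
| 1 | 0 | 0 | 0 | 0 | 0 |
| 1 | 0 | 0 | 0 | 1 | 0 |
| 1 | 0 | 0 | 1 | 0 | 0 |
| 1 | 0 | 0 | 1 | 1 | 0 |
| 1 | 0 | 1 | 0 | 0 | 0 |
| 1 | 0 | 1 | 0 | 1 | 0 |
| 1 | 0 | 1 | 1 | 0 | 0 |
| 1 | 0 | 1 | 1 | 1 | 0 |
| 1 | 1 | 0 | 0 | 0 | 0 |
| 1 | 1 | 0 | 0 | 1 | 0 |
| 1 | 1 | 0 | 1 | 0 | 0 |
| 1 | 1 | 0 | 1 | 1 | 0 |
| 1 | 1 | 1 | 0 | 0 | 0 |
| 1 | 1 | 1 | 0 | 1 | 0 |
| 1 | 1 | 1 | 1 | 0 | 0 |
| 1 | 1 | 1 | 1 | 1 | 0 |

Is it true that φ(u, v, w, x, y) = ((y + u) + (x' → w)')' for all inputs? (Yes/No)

Evaluate ((y + u) + (x' → w)')' on each row and compare to φ:
  u=0, v=0, w=0, x=0, y=0: formula gives 0, φ = 0 ✓
  u=0, v=0, w=0, x=0, y=1: formula gives 0, φ = 0 ✓
  u=0, v=0, w=0, x=1, y=0: formula gives 1, φ = 1 ✓
  u=0, v=0, w=0, x=1, y=1: formula gives 0, φ = 0 ✓
  … (the remaining 28 rows also agree.)
All 32 rows match — the expression computes φ exactly.

Yes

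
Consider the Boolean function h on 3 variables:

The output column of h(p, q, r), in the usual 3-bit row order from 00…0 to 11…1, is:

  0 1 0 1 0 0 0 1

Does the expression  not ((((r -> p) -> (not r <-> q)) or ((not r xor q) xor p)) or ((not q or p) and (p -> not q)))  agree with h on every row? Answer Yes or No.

Test each input against both h and the formula:
  p=0, q=0, r=0: formula gives 0, h = 0 ✓
  p=0, q=0, r=1: formula gives 0, but h = 1 ✗
Row (0,0,1) is a counterexample, so the formula is not equivalent to h.

No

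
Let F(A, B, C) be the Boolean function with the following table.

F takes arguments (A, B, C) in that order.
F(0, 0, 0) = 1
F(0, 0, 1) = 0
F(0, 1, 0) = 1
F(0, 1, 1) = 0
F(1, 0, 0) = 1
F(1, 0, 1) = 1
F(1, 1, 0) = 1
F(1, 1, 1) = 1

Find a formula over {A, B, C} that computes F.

F(A, B, C) = ¬(((¬A ∧ ¬B) ∧ C) ∨ ((¬A ∧ B) ∧ C))

There are just 2 zero rows: (0,0,1), (0,1,1). Their minterms are ¬A·¬B·C, ¬A·B·C; the OR of those covers precisely the 0-outputs, and negating it yields F.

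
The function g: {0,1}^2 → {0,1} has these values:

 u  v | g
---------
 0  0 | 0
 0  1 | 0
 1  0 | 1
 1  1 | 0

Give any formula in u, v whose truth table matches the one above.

g(u, v) = u and not v

1 only at (1,0): u AND NOT v.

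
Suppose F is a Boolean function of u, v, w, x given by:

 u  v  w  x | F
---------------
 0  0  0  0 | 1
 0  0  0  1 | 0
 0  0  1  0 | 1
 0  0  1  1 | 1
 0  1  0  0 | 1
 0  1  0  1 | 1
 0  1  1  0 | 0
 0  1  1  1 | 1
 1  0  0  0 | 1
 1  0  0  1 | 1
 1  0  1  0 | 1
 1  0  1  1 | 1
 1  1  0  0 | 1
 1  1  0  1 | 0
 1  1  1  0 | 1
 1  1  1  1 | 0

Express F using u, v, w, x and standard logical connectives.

There are just 4 zero rows: (0,0,0,1), (0,1,1,0), (1,1,0,1), (1,1,1,1). Their minterms are ¬u·¬v·¬w·x, ¬u·v·w·¬x, u·v·¬w·x, u·v·w·x; the OR of those covers precisely the 0-outputs, and negating it yields F.

F(u, v, w, x) = ¬((((((¬u ∧ ¬v) ∧ ¬w) ∧ x) ∨ (((¬u ∧ v) ∧ w) ∧ ¬x)) ∨ (((u ∧ v) ∧ ¬w) ∧ x)) ∨ (((u ∧ v) ∧ w) ∧ x))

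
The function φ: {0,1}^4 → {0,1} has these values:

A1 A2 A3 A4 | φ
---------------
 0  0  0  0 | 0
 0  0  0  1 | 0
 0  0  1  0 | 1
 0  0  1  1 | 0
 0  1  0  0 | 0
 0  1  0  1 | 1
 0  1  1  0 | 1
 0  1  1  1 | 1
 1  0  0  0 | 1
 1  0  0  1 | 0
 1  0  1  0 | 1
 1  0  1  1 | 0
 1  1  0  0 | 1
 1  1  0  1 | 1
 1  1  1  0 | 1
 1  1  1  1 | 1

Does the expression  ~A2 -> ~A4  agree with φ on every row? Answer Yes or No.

No

Test each input against both φ and the formula:
  A1=0, A2=0, A3=0, A4=0: formula gives 1, but φ = 0 ✗
Since they disagree at (0,0,0,0), the expression is not a correct formula for φ.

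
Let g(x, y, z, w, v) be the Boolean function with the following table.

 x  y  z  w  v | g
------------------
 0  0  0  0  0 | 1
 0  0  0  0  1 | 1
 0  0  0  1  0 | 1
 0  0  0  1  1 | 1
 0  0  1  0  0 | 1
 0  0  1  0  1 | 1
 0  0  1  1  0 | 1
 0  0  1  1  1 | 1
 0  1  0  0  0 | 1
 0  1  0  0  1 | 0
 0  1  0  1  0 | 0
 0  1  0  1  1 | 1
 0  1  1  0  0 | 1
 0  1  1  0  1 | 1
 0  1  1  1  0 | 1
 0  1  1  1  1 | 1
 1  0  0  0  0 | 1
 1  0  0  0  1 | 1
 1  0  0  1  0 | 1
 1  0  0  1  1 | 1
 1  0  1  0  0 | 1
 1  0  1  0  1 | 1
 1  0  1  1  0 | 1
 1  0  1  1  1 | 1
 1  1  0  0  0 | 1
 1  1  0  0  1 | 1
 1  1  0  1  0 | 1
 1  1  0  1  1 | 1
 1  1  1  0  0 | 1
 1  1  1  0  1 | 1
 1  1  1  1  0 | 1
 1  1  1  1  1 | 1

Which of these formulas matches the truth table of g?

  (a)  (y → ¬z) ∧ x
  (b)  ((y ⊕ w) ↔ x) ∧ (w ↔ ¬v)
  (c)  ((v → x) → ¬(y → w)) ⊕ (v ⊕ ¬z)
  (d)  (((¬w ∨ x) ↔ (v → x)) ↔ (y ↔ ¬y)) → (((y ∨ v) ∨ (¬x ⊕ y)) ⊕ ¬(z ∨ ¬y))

(a) fails at (0,0,0,0,0): the formula yields 0, g is 1.
(b) fails at (0,0,0,0,0): the formula yields 0, g is 1.
(c) fails at (0,0,1,0,0): the formula yields 0, g is 1.
(d) is the remaining candidate, and it agrees with g on all 32 inputs.

d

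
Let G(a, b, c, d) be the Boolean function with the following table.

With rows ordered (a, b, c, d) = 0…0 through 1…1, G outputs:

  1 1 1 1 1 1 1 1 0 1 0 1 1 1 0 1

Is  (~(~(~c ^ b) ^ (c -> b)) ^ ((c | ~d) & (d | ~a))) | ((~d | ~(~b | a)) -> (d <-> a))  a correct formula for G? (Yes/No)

Yes

Check the formula against G row by row:
  a=0, b=0, c=0, d=0: formula gives 1, G = 1 ✓
  a=0, b=0, c=0, d=1: formula gives 1, G = 1 ✓
  a=0, b=0, c=1, d=0: formula gives 1, G = 1 ✓
  a=0, b=0, c=1, d=1: formula gives 1, G = 1 ✓
  …and likewise for the remaining 12 rows.
Every row agrees, so the formula is equivalent.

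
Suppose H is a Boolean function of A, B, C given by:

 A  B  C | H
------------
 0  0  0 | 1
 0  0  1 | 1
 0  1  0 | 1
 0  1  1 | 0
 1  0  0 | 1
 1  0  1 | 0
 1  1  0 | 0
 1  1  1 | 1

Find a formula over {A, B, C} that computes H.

H(A, B, C) = ¬((((¬A ∧ B) ∧ C) ∨ ((A ∧ ¬B) ∧ C)) ∨ ((A ∧ B) ∧ ¬C))

H is 0 on only 3 rows — (0,1,1), (1,0,1), (1,1,0). Writing each as a minterm (¬A·B·C, A·¬B·C, A·B·¬C) and OR-ing them characterizes exactly where H=0, so H is the negation of that disjunction.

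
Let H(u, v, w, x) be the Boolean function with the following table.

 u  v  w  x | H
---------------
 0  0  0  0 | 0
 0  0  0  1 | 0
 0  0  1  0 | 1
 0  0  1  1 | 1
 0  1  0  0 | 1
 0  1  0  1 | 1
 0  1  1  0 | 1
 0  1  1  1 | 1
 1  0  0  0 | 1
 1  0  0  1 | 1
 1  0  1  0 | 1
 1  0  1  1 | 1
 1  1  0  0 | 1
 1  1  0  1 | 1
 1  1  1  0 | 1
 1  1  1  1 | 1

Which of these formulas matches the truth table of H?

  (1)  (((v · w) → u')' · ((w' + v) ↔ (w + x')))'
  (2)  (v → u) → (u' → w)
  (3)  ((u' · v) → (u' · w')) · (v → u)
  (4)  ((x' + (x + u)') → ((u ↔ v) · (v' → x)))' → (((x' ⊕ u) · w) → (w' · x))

2

(1) disagrees with H on (0,0,0,0) (formula → 1, table → 0); rule it out.
(3) disagrees with H on (0,0,0,0) (formula → 1, table → 0); rule it out.
(4) disagrees with H on (0,0,0,0) (formula → 1, table → 0); rule it out.
That leaves (2). Evaluating it on every row reproduces the table of H exactly.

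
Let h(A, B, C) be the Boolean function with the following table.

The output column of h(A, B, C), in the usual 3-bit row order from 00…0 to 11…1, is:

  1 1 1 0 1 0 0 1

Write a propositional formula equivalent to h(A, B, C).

h(A, B, C) = ((((A' · B) · C) + ((A · B') · C)) + ((A · B) · C'))'

h is 0 on only 3 rows — (0,1,1), (1,0,1), (1,1,0). Writing each as a minterm (¬A·B·C, A·¬B·C, A·B·¬C) and OR-ing them characterizes exactly where h=0, so h is the negation of that disjunction.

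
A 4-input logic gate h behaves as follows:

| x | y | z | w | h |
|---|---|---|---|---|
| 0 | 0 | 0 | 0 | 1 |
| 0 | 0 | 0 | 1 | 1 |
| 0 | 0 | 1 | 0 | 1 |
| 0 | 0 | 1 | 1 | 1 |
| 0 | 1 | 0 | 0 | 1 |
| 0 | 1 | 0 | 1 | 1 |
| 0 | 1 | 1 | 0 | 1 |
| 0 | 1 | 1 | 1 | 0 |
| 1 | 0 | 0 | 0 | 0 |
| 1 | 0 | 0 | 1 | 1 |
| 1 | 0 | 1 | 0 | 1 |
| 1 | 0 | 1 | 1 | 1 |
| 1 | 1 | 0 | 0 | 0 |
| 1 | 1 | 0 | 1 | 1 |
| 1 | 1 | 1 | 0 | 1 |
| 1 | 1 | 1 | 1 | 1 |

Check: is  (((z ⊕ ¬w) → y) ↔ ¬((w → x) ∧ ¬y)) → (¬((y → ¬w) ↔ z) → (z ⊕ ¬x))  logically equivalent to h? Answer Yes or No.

Yes

Test each input against both h and the formula:
  x=0, y=0, z=0, w=0: formula gives 1, h = 1 ✓
  x=0, y=0, z=0, w=1: formula gives 1, h = 1 ✓
  x=0, y=0, z=1, w=0: formula gives 1, h = 1 ✓
  x=0, y=0, z=1, w=1: formula gives 1, h = 1 ✓
  …and likewise for the remaining 12 rows.
All 16 rows match — the expression computes h exactly.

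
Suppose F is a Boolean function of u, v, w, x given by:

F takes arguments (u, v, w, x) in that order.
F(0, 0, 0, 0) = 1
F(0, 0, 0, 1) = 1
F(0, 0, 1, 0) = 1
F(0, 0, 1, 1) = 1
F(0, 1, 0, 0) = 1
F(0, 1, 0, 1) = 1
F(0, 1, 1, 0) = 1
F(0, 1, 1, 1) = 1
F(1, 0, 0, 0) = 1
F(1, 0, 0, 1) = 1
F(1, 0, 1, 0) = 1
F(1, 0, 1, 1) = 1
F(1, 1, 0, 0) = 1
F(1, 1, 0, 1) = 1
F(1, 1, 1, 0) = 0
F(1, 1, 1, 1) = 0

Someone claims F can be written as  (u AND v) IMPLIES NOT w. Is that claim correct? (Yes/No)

Yes

Test each input against both F and the formula:
  u=0, v=0, w=0, x=0: formula gives 1, F = 1 ✓
  u=0, v=0, w=0, x=1: formula gives 1, F = 1 ✓
  u=0, v=0, w=1, x=0: formula gives 1, F = 1 ✓
  u=0, v=0, w=1, x=1: formula gives 1, F = 1 ✓
  …and likewise for the remaining 12 rows.
All 16 rows match — the expression computes F exactly.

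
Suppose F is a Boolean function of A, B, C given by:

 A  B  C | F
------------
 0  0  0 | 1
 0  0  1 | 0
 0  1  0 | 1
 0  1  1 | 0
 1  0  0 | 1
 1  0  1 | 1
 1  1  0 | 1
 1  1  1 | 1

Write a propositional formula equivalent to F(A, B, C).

F(A, B, C) = (((A' · B') · C) + ((A' · B) · C))'

F is 0 on only 2 rows — (0,0,1), (0,1,1). Writing each as a minterm (¬A·¬B·C, ¬A·B·C) and OR-ing them characterizes exactly where F=0, so F is the negation of that disjunction.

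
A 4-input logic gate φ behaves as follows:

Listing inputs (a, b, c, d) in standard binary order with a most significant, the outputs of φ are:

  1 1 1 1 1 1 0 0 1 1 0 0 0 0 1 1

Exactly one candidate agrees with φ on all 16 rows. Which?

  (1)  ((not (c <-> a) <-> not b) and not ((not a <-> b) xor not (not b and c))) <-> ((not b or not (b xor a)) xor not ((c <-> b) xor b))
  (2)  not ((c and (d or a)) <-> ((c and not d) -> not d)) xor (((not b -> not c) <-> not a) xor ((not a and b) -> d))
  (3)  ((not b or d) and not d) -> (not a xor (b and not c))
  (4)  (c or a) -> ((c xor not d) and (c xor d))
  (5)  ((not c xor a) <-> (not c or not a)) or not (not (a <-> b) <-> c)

(1) disagrees with φ on (0,0,0,0) (formula → 0, table → 1); rule it out.
(2) disagrees with φ on (0,0,1,0) (formula → 0, table → 1); rule it out.
(3) disagrees with φ on (0,1,1,0) (formula → 1, table → 0); rule it out.
(4) disagrees with φ on (0,0,1,0) (formula → 0, table → 1); rule it out.
That leaves (5). Evaluating it on every row reproduces the table of φ exactly.

5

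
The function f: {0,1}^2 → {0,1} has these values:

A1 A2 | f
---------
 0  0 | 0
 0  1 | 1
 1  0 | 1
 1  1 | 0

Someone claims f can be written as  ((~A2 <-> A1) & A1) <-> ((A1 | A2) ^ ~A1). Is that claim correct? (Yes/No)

Yes

Evaluate ((~A2 <-> A1) & A1) <-> ((A1 | A2) ^ ~A1) on each row and compare to f:
  A1=0, A2=0: formula gives 0, f = 0 ✓
  A1=0, A2=1: formula gives 1, f = 1 ✓
  A1=1, A2=0: formula gives 1, f = 1 ✓
  A1=1, A2=1: formula gives 0, f = 0 ✓
No disagreement on any input; they are logically equivalent.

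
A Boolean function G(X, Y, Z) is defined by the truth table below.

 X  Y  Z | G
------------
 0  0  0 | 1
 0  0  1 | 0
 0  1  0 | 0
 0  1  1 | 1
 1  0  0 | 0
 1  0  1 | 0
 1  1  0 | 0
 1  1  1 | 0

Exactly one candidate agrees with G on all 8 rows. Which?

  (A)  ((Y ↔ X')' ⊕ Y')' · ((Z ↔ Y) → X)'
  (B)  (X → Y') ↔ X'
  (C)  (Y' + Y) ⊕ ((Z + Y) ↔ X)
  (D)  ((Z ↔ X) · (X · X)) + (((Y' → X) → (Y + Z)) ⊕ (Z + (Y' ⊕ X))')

(B) disagrees with G on (0,0,1) (formula → 1, table → 0); rule it out.
(C) disagrees with G on (0,0,0) (formula → 0, table → 1); rule it out.
(D) disagrees with G on (0,0,1) (formula → 1, table → 0); rule it out.
(A) is the remaining candidate, and it agrees with G on all 8 inputs.

A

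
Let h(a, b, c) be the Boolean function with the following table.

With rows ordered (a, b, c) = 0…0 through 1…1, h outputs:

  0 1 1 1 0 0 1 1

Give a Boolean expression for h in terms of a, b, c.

h(a, b, c) = NOT ((((NOT a AND NOT b) AND NOT c) OR ((a AND NOT b) AND NOT c)) OR ((a AND NOT b) AND c))

There are just 3 zero rows: (0,0,0), (1,0,0), (1,0,1). Their minterms are ¬a·¬b·¬c, a·¬b·¬c, a·¬b·c; the OR of those covers precisely the 0-outputs, and negating it yields h.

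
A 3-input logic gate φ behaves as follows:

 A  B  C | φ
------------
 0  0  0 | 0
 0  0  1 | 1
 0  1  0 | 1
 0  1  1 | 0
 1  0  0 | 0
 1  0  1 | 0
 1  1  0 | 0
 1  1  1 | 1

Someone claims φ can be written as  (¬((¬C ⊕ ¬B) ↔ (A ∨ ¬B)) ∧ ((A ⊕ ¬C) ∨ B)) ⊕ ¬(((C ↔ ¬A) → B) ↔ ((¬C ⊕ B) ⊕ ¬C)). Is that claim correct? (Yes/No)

No

Evaluate (¬((¬C ⊕ ¬B) ↔ (A ∨ ¬B)) ∧ ((A ⊕ ¬C) ∨ B)) ⊕ ¬(((C ↔ ¬A) → B) ↔ ((¬C ⊕ B) ⊕ ¬C)) on each row and compare to φ:
  A=0, B=0, C=0: formula gives 0, φ = 0 ✓
  A=0, B=0, C=1: formula gives 0, but φ = 1 ✗
Since they disagree at (0,0,1), the expression is not a correct formula for φ.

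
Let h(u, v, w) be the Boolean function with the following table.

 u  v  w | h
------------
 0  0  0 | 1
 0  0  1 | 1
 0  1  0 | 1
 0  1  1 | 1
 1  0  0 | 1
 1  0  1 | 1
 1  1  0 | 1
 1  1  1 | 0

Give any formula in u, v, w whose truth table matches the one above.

h is 0 on exactly one input, (1,1,1), whose minterm is u·v·w. So h is the negation of that single conjunction.

h(u, v, w) = ~((u & v) & w)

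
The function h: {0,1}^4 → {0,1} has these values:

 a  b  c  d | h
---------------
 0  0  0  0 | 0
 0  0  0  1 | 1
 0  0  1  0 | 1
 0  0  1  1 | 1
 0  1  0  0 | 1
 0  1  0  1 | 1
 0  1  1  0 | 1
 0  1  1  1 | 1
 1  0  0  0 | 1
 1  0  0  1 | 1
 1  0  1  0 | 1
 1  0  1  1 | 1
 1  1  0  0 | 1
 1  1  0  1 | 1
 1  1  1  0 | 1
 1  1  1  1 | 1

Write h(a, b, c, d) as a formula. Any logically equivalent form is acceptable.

h(a, b, c, d) = ((a | b) | c) | d

The output is 1 whenever at least one input is 1 — the OR of all inputs.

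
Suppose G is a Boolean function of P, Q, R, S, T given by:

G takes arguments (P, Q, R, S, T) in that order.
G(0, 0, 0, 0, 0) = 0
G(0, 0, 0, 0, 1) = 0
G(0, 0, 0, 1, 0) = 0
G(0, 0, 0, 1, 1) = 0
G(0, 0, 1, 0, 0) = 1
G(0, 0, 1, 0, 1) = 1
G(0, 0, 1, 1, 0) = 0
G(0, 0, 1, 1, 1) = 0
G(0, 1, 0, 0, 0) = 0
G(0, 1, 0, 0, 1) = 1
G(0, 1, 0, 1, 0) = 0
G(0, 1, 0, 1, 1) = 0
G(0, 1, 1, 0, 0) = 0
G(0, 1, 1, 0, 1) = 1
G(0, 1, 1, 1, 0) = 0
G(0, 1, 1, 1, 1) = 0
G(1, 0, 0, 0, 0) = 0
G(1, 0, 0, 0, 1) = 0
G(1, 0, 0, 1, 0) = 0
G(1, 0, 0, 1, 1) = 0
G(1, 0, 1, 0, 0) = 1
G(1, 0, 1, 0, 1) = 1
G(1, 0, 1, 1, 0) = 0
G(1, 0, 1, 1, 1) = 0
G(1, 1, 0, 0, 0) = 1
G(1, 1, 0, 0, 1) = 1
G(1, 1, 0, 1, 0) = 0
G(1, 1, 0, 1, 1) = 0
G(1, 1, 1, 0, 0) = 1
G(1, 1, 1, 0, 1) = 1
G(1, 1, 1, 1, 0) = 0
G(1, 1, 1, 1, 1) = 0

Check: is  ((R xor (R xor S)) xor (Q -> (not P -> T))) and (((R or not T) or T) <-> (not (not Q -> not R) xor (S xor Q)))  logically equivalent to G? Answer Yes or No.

Yes

Test each input against both G and the formula:
  P=0, Q=0, R=0, S=0, T=0: formula gives 0, G = 0 ✓
  P=0, Q=0, R=0, S=0, T=1: formula gives 0, G = 0 ✓
  P=0, Q=0, R=0, S=1, T=0: formula gives 0, G = 0 ✓
  P=0, Q=0, R=0, S=1, T=1: formula gives 0, G = 0 ✓
  … (the remaining 28 rows also agree.)
No disagreement on any input; they are logically equivalent.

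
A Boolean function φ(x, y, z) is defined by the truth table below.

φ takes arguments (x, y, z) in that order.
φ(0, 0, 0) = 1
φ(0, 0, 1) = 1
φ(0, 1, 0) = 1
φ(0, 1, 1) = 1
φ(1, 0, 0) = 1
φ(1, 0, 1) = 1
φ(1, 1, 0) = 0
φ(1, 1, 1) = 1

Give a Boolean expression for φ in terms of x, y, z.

φ(x, y, z) = NOT ((x AND y) AND NOT z)

φ is 0 on exactly one input, (1,1,0), whose minterm is x·y·¬z. So φ is the negation of that single conjunction.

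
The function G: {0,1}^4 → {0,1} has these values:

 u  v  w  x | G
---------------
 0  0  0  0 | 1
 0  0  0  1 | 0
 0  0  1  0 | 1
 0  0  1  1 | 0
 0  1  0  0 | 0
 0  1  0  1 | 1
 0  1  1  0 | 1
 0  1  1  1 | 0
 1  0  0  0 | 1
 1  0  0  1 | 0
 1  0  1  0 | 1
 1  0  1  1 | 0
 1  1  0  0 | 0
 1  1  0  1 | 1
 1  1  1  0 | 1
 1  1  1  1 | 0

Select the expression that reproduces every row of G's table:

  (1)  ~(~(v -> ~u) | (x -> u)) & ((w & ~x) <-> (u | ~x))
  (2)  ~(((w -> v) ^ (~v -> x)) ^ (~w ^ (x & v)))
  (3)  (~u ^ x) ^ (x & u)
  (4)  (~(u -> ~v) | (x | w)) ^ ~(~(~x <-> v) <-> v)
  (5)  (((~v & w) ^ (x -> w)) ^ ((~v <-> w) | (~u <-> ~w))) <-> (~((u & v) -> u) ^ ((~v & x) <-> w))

2

(1): at (0,0,0,0) it gives 0, but G = 1 — eliminated.
(3): at (0,1,0,0) it gives 1, but G = 0 — eliminated.
(4): at (0,0,0,1) it gives 1, but G = 0 — eliminated.
(5): at (0,0,0,0) it gives 0, but G = 1 — eliminated.
Only (2) survives; checking it on all 16 rows confirms it matches G.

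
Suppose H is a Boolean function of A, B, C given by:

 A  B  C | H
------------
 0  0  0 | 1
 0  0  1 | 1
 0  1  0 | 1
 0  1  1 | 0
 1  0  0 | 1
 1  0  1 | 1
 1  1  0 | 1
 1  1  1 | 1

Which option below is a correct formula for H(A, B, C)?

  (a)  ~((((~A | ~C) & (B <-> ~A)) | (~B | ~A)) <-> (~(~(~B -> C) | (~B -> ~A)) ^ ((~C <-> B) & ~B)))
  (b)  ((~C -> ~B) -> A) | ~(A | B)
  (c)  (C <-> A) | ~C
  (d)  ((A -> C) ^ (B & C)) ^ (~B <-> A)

(a) disagrees with H on (0,0,1) (formula → 0, table → 1); rule it out.
(c) disagrees with H on (0,0,1) (formula → 0, table → 1); rule it out.
(d) disagrees with H on (0,1,0) (formula → 0, table → 1); rule it out.
(b) is the remaining candidate, and it agrees with H on all 8 inputs.

b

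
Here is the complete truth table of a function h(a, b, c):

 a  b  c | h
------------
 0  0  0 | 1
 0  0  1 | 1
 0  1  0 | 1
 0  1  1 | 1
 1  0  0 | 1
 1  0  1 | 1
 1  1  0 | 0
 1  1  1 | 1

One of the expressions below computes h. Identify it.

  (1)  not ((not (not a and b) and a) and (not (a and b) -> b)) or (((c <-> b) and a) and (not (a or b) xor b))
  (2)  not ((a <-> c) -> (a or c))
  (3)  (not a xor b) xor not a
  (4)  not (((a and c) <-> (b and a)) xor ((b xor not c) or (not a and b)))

(2) fails at (0,0,1): the formula yields 0, h is 1.
(3) fails at (0,0,0): the formula yields 0, h is 1.
(4) fails at (0,0,1): the formula yields 0, h is 1.
Only (1) survives; checking it on all 8 rows confirms it matches h.

1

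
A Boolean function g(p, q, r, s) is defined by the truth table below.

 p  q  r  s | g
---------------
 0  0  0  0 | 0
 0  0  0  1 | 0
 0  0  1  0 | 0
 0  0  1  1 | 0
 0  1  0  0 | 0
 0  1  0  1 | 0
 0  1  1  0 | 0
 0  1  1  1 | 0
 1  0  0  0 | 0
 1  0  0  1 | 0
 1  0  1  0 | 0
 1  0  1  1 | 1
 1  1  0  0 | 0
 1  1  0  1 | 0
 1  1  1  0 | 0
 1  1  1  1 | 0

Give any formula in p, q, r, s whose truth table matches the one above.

g is 1 on exactly one input, (1,0,1,1), whose minterm is p·¬q·r·s. So g is just that conjunction.

g(p, q, r, s) = ((p · q') · r) · s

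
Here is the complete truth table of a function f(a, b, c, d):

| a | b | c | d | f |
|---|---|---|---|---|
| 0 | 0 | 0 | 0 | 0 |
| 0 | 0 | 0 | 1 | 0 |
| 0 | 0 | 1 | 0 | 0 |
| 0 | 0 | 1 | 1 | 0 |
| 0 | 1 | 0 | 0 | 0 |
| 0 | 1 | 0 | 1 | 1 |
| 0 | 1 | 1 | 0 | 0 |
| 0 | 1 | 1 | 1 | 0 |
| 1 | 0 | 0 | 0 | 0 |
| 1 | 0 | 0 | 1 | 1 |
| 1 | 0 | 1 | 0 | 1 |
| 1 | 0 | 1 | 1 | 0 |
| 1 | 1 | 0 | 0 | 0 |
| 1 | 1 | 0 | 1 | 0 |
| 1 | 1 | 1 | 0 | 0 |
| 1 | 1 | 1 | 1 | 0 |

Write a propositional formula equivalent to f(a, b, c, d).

f=1 on 3 inputs: (0,1,0,1), (1,0,0,1), (1,0,1,0). Reading each as a conjunction of literals (¬a·b·¬c·d, a·¬b·¬c·d, a·¬b·c·¬d) and taking the OR gives the canonical DNF.

f(a, b, c, d) = ((((a' · b) · c') · d) + (((a · b') · c') · d)) + (((a · b') · c) · d')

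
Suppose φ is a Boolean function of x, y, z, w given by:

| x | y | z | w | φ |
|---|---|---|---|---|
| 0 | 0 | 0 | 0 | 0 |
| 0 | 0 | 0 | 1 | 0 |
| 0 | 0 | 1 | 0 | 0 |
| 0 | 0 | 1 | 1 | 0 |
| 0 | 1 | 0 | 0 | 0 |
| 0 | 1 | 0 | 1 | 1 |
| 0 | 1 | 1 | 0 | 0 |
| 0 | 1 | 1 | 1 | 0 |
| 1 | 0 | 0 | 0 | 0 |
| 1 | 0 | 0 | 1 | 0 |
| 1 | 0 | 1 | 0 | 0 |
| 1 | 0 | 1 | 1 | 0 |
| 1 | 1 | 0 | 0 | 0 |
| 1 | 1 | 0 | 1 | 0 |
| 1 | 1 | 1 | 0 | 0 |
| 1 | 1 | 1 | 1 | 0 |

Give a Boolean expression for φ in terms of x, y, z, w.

φ(x, y, z, w) = ((not x and y) and not z) and w

φ is 1 on exactly one input, (0,1,0,1), whose minterm is ¬x·y·¬z·w. So φ is just that conjunction.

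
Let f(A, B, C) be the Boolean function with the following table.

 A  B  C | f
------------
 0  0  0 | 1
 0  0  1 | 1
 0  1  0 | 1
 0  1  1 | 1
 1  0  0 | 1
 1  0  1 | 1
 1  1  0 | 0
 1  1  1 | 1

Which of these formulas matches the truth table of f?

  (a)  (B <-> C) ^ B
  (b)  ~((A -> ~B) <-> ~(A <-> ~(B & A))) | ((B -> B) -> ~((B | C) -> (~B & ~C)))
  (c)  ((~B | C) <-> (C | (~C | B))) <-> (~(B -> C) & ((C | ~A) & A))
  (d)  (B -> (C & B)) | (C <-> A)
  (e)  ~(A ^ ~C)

d

(a) disagrees with f on (0,0,1) (formula → 0, table → 1); rule it out.
(b) disagrees with f on (0,0,0) (formula → 0, table → 1); rule it out.
(c) disagrees with f on (0,0,0) (formula → 0, table → 1); rule it out.
(e) disagrees with f on (0,0,0) (formula → 0, table → 1); rule it out.
Only (d) survives; checking it on all 8 rows confirms it matches f.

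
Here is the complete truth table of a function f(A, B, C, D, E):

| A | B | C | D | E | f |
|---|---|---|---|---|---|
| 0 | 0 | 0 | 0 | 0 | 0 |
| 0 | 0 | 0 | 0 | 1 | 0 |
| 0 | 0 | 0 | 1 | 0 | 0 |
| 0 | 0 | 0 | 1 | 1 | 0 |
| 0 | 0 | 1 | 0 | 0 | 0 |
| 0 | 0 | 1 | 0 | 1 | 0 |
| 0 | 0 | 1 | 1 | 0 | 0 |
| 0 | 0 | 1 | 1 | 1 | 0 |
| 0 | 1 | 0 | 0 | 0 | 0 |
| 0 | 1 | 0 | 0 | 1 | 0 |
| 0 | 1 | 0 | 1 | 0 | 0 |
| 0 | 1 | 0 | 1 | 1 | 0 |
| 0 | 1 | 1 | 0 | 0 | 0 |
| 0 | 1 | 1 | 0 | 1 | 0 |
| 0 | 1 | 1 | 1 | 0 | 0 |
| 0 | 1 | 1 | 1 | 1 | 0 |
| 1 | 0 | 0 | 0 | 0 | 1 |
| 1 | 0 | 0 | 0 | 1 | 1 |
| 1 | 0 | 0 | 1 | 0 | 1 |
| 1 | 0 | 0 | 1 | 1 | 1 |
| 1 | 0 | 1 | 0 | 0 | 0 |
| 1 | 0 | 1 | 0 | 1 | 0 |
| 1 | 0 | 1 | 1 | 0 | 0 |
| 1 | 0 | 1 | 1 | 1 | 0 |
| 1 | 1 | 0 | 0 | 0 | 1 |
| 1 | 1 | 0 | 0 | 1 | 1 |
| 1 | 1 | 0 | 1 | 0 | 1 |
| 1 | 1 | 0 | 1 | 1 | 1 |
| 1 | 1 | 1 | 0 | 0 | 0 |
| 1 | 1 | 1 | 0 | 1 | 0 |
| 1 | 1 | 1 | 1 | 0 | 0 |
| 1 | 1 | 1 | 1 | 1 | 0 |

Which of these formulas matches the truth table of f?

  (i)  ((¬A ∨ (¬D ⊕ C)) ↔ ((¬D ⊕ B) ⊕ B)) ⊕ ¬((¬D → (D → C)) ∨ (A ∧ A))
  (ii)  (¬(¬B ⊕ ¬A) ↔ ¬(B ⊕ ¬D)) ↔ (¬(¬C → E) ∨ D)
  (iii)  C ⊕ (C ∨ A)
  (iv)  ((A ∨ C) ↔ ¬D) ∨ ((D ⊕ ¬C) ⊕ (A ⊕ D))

(i) fails at (0,0,0,0,0): the formula yields 1, f is 0.
(ii) fails at (0,0,0,0,1): the formula yields 1, f is 0.
(iv) fails at (0,0,0,0,0): the formula yields 1, f is 0.
That leaves (iii). Evaluating it on every row reproduces the table of f exactly.

iii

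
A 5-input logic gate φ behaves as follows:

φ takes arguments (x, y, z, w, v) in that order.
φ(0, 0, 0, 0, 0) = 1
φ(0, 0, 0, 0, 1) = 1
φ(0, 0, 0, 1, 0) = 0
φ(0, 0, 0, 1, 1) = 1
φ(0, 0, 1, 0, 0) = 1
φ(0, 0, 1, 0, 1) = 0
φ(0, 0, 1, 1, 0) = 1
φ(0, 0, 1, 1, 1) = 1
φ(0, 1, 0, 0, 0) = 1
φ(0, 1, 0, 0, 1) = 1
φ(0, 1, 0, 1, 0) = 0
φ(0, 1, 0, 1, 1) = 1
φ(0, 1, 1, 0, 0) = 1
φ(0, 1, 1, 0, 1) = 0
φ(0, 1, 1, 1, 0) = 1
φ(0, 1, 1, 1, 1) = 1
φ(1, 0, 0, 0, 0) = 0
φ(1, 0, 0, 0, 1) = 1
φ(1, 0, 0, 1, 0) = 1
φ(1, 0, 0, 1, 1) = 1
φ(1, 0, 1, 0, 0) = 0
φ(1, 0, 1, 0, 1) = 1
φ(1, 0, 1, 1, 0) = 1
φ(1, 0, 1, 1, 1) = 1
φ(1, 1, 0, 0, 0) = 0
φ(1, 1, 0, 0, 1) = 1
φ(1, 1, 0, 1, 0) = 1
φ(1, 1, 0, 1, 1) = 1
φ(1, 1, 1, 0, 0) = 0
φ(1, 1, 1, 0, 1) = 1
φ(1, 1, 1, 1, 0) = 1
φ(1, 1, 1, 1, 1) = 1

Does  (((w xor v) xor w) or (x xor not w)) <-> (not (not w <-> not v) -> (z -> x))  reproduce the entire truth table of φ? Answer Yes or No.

Yes

Check the formula against φ row by row:
  x=0, y=0, z=0, w=0, v=0: formula gives 1, φ = 1 ✓
  x=0, y=0, z=0, w=0, v=1: formula gives 1, φ = 1 ✓
  x=0, y=0, z=0, w=1, v=0: formula gives 0, φ = 0 ✓
  x=0, y=0, z=0, w=1, v=1: formula gives 1, φ = 1 ✓
  … (the remaining 28 rows also agree.)
Every row agrees, so the formula is equivalent.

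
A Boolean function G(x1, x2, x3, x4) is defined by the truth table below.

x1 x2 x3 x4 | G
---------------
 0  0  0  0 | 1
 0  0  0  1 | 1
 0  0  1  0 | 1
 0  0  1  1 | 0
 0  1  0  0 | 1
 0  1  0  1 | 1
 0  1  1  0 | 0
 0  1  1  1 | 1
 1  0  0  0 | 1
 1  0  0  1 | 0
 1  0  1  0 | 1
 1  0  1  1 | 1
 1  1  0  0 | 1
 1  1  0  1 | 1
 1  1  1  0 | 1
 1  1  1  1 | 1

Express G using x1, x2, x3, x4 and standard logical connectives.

G(x1, x2, x3, x4) = ~(((((~x1 & ~x2) & x3) & x4) | (((~x1 & x2) & x3) & ~x4)) | (((x1 & ~x2) & ~x3) & x4))

The 0-rows are (0,0,1,1), (0,1,1,0), (1,0,0,1). Take each as a conjunction (¬x1·¬x2·x3·x4, ¬x1·x2·x3·¬x4, x1·¬x2·¬x3·x4), form their disjunction, and complement — that gives a formula that is 1 everywhere G is.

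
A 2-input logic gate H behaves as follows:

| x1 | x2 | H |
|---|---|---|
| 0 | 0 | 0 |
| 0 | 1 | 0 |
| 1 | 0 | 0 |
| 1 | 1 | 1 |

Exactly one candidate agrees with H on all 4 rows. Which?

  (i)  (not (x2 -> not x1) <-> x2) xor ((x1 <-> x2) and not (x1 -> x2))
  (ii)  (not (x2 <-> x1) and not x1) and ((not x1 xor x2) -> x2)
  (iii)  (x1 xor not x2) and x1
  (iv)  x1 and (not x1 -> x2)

(i) disagrees with H on (0,0) (formula → 1, table → 0); rule it out.
(ii) disagrees with H on (0,1) (formula → 1, table → 0); rule it out.
(iv) disagrees with H on (1,0) (formula → 1, table → 0); rule it out.
That leaves (iii). Evaluating it on every row reproduces the table of H exactly.

iii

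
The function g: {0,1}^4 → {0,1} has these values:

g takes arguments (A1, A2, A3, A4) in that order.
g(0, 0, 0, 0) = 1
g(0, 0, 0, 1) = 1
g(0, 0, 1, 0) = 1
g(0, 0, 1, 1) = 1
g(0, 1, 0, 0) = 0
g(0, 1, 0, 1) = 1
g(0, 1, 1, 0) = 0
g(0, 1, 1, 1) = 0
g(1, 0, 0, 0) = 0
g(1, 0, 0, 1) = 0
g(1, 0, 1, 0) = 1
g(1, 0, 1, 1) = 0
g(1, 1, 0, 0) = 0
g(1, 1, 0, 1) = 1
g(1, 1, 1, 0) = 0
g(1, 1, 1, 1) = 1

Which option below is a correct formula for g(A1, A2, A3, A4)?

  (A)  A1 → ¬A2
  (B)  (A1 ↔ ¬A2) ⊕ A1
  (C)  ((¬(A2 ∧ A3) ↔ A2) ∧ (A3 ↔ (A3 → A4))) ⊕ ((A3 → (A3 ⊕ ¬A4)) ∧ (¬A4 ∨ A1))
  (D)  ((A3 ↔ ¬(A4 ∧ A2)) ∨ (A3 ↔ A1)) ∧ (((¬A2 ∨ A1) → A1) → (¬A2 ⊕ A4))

D

(A): at (0,1,0,0) it gives 1, but g = 0 — eliminated.
(B): at (0,0,0,0) it gives 0, but g = 1 — eliminated.
(C): at (0,0,0,1) it gives 0, but g = 1 — eliminated.
(D) is the remaining candidate, and it agrees with g on all 16 inputs.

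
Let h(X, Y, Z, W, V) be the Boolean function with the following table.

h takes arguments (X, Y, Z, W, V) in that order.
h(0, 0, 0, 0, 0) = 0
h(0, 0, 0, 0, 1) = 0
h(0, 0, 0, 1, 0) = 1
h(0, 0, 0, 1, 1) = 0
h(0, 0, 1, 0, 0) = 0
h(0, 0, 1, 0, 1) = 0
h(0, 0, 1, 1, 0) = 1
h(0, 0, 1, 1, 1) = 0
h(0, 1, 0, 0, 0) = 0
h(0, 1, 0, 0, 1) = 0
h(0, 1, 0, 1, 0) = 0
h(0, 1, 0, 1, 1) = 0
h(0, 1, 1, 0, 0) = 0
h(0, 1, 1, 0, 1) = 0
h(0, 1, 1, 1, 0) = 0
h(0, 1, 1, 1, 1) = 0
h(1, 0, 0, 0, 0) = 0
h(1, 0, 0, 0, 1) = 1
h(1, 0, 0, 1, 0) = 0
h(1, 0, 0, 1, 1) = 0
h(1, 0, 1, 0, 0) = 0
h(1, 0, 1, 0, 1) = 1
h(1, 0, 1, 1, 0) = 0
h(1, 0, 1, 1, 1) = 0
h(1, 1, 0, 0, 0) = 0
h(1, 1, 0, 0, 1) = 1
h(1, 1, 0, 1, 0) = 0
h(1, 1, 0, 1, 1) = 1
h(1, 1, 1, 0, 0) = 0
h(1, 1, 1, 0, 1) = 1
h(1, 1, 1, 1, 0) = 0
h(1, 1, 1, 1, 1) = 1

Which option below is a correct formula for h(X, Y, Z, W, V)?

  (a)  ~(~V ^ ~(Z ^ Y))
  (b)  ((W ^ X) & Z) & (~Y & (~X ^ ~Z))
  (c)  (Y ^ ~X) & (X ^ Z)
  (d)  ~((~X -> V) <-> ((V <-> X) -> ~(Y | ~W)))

(a) fails at (0,0,0,0,0): the formula yields 1, h is 0.
(b) fails at (0,0,0,1,0): the formula yields 0, h is 1.
(c) fails at (0,0,0,1,0): the formula yields 0, h is 1.
That leaves (d). Evaluating it on every row reproduces the table of h exactly.

d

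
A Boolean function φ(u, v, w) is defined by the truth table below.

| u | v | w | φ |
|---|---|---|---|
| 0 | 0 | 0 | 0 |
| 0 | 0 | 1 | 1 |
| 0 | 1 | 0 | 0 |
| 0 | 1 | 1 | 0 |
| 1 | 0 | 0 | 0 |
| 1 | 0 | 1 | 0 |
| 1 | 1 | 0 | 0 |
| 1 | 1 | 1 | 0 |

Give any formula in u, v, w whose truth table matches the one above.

Only row (0,0,1) gives 1. That row's minterm ¬u·¬v·w is φ directly.

φ(u, v, w) = (¬u ∧ ¬v) ∧ w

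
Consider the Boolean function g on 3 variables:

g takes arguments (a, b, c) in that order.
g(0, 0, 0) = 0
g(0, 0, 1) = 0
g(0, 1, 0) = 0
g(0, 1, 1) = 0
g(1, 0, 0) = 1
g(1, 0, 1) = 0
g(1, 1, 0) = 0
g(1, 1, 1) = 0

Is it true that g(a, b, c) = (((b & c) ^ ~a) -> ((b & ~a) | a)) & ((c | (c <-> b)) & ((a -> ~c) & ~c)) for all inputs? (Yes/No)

Yes

Test each input against both g and the formula:
  a=0, b=0, c=0: formula gives 0, g = 0 ✓
  a=0, b=0, c=1: formula gives 0, g = 0 ✓
  a=0, b=1, c=0: formula gives 0, g = 0 ✓
  a=0, b=1, c=1: formula gives 0, g = 0 ✓
  a=1, b=0, c=0: formula gives 1, g = 1 ✓
  …and likewise for the remaining 3 rows.
No disagreement on any input; they are logically equivalent.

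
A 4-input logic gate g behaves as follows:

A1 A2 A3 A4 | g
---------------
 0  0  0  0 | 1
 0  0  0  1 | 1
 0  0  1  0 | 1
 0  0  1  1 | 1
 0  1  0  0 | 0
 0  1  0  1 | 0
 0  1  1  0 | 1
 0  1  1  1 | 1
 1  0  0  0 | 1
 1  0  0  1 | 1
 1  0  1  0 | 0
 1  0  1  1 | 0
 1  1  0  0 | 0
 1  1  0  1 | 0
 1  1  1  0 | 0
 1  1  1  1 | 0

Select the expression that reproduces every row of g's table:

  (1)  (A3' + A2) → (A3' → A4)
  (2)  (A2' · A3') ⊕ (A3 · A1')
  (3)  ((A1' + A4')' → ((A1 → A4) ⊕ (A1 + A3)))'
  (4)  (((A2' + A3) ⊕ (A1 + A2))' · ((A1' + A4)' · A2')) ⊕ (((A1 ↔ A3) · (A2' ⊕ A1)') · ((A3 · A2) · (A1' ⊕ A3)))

(1): at (0,0,0,0) it gives 0, but g = 1 — eliminated.
(3): at (0,0,0,0) it gives 0, but g = 1 — eliminated.
(4): at (0,0,0,0) it gives 0, but g = 1 — eliminated.
(2) is the remaining candidate, and it agrees with g on all 16 inputs.

2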